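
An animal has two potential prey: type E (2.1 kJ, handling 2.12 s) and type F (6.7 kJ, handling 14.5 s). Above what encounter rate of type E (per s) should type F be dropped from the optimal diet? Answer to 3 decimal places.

0.412 per s

The zero-one rule: include type F iff E₂/h₂ > λE₁/(1+λh₁). Equality gives the switch point.
λE₁h₂ = E₂ + λE₂h₁ ⇒ λ = E₂/(E₁h₂ − E₂h₁) = 6.7/(30.45 − 14.2) = 0.4124 per s.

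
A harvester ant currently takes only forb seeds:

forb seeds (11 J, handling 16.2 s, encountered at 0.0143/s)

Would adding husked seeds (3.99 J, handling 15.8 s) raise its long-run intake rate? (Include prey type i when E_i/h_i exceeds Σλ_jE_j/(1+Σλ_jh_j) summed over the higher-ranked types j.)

Intake rate on the current diet: R = (0.0143×11) / (1 + 0.0143×16.2) = 0.1573/1.232 = 0.1277 J/s.
husked seeds: E/h = 3.99/15.8 = 0.2525 J/s.
0.2525 > 0.1277, so adding husked seeds raises the average — include it.

Yes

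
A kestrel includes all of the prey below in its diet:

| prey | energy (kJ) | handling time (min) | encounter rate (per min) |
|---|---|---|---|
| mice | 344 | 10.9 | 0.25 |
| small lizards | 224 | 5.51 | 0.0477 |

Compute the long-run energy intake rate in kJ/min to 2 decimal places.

R = Σλ_iE_i / (1 + Σλ_ih_i)
Numerator: 0.25×344 + 0.0477×224 = 96.68
Denominator: 1 + 0.25×10.9 + 0.0477×5.51 = 3.988
R = 96.68/3.988 = 24.24 kJ/min

24.24 kJ/min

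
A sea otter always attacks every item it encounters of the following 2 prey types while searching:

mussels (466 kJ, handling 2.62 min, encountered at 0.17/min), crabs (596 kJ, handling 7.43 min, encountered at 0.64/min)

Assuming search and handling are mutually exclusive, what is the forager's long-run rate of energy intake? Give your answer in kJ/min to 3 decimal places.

Energy encountered per unit search time: 0.17×466 + 0.64×596 = 460.7 kJ/min.
Handling time per unit search time: 0.17×2.62 + 0.64×7.43 = 5.201.
Rate = 460.7/(1 + 5.201) = 74.29 kJ/min.

74.293 kJ/min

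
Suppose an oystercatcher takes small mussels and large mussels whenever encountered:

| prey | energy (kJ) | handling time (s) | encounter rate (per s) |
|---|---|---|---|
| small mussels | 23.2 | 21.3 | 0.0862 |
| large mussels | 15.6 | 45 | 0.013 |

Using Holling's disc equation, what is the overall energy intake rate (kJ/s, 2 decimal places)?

0.64 kJ/s

R = (0.0862×23.2 + 0.013×15.6) / (1 + 0.0862×21.3 + 0.013×45) = 2.203/3.421 = 0.6438 kJ/s.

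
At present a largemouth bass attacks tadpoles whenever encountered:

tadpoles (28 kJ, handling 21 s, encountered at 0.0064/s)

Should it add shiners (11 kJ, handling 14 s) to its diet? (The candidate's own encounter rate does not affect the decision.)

Yes

Intake rate on the current diet: R = (0.0064×28) / (1 + 0.0064×21) = 0.1792/1.134 = 0.158 kJ/s.
Profitability of shiners: 11/14 = 0.7857 kJ/s.
Since 0.7857 > R, including shiners increases the long-run rate.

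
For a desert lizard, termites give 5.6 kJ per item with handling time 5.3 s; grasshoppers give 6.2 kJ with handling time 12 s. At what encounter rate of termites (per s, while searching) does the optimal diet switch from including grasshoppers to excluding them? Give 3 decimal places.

0.181 per s

Drop grasshoppers once their profitability E₂/h₂ falls below the rate achievable on termites alone: E₂/h₂ = λE₁/(1 + λh₁).
Solve for λ: λE₁h₂ = E₂(1 + λh₁) → λ(E₁h₂ − E₂h₁) = E₂ → λ = E₂/(E₁h₂ − E₂h₁).
λ = 6.2/(5.6×12 − 6.2×5.3) = 6.2/34.34 = 0.1805 per s.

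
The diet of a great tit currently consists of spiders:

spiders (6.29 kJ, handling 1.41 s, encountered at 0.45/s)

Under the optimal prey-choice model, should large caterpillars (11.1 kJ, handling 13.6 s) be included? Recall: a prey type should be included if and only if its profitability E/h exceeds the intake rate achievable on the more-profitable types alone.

No

On spiders alone, R = ΣλE/(1+Σλh) = 2.831/1.635 = 1.732 kJ/s.
large caterpillars: E/h = 11.1/13.6 = 0.8162 kJ/s.
Since 0.8162 < R, time spent handling large caterpillars is better spent searching.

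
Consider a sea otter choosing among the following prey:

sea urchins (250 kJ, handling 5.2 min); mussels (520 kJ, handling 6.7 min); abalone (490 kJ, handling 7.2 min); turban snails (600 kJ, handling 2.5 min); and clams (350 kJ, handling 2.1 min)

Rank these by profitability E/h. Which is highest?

Profitability E/h (kJ/min): sea urchins = 250/5.2 = 48.1, mussels = 520/6.7 = 77.6, abalone = 490/7.2 = 68.1, turban snails = 600/2.5 = 240, clams = 350/2.1 = 167.
Ranked: turban snails > clams > mussels > abalone > sea urchins.

turban snails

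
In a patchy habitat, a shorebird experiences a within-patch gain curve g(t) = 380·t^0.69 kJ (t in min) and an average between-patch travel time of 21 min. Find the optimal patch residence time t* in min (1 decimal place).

By the marginal value theorem, leave when the instantaneous gain rate g'(t) equals the habitat-wide average g(t)/(T + t).
g'(t) = 0.69·380·t^-0.31. Setting 0.69·380·t^-0.31 = 380·t^0.69/(21+t) gives 0.69(21+t) = t, so 0.31·t = 0.69×21.
t* = 0.69×21/0.31 = 46.74 min.

46.7 min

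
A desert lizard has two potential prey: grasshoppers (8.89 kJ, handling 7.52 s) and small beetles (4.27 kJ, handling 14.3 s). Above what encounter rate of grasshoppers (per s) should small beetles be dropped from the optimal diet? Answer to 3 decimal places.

Drop small beetles once their profitability E₂/h₂ falls below the rate achievable on grasshoppers alone: E₂/h₂ = λE₁/(1 + λh₁).
Solve for λ: λE₁h₂ = E₂(1 + λh₁) → λ(E₁h₂ − E₂h₁) = E₂ → λ = E₂/(E₁h₂ − E₂h₁).
λ = 4.27/(8.89×14.3 − 4.27×7.52) = 4.27/95.02 = 0.04494 per s.

0.045 per s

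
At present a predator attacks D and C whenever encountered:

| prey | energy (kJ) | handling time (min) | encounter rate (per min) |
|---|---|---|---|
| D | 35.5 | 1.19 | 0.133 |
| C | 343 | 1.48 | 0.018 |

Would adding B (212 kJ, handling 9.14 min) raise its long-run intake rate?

Intake rate on the current diet: R = (0.133×35.5 + 0.018×343) / (1 + 0.133×1.19 + 0.018×1.48) = 10.9/1.185 = 9.195 kJ/min.
Profitability of B: 212/9.14 = 23.19 kJ/min.
Since 23.19 > R, including B increases the long-run rate.

Yes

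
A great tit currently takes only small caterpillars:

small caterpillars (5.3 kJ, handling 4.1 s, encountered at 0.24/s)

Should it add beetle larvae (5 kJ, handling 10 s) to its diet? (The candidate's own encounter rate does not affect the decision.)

No

On small caterpillars alone, R = ΣλE/(1+Σλh) = 1.272/1.984 = 0.6411 kJ/s.
beetle larvae: E/h = 5/10 = 0.5 kJ/s.
Since 0.5 < R, time spent handling beetle larvae is better spent searching.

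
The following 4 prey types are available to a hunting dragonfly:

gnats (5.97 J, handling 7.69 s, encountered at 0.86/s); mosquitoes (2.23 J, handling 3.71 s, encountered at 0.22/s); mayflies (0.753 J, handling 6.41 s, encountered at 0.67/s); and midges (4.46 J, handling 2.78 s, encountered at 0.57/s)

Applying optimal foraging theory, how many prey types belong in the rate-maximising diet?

Rank by E/h (J/s): midges 1.6, gnats 0.776, mosquitoes 0.601, mayflies 0.117. Include each in turn until the next type's E/h falls below the running intake rate.
Rate on top 1: 0.9836. gnats: 0.776 < 0.9836 → exclude; stop.
Optimal diet: midges — 1 of 4 types.

1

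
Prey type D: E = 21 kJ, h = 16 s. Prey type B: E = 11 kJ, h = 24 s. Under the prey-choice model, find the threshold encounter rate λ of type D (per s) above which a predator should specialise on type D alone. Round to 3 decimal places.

The zero-one rule: include type B iff E₂/h₂ > λE₁/(1+λh₁). Equality gives the switch point.
λE₁h₂ = E₂ + λE₂h₁ ⇒ λ = E₂/(E₁h₂ − E₂h₁) = 11/(504 − 176) = 0.03354 per s.

0.034 per s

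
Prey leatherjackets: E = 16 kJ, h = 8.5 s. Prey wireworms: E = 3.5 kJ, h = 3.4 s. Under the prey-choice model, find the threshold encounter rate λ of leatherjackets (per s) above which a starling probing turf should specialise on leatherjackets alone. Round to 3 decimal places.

At the threshold, the rate on leatherjackets alone equals the profitability of wireworms: λ·16/(1 + λ·8.5) = 3.5/3.4 = 1.029.
Rearranging, λ(16 − 1.029×8.5) = 1.029, so λ = 1.029/7.25 = 0.142 per s.

0.142 per s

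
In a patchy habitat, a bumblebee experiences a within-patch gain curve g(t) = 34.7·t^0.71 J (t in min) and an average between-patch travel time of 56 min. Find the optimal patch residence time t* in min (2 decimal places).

137.10 min

Optimal t* satisfies g'(t*) = g(t*)/(T + t*).
g'(t) = 0.71·34.7·t^-0.29. Setting 0.71·34.7·t^-0.29 = 34.7·t^0.71/(56+t) gives 0.71(56+t) = t, so 0.29·t = 0.71×56.
t* = 0.71×56/0.29 = 137.1 min.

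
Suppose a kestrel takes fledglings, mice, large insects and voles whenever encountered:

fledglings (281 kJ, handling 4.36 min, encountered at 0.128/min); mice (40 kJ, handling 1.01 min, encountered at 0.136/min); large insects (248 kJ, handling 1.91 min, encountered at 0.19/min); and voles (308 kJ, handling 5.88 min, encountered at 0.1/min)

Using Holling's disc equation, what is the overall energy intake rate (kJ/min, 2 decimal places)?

45.09 kJ/min

R = (0.128×281 + 0.136×40 + 0.19×248 + 0.1×308) / (1 + 0.128×4.36 + 0.136×1.01 + 0.19×1.91 + 0.1×5.88) = 119.3/2.646 = 45.09 kJ/min.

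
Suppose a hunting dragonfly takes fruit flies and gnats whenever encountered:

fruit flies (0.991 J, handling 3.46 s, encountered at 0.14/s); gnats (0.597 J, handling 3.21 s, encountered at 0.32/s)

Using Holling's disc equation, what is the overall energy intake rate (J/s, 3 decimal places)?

R = Σλ_iE_i / (1 + Σλ_ih_i)
Numerator: 0.14×0.991 + 0.32×0.597 = 0.3298
Denominator: 1 + 0.14×3.46 + 0.32×3.21 = 2.512
R = 0.3298/2.512 = 0.1313 J/s

0.131 J/s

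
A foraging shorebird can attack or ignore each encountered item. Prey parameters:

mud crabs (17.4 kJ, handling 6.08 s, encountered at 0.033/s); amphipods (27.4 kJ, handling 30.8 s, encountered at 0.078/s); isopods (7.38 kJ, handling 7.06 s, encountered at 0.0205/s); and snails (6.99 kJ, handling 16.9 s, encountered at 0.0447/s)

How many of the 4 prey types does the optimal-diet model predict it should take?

E/h in descending order: mud crabs 2.86, isopods 1.05, amphipods 0.89, snails 0.414 kJ/s. The optimal diet is the largest prefix of this list for which every included type satisfies E_i/h_i > R on the types above it.
Rate on top 1: 0.4782. isopods: 1.05 > 0.4782 → include.
Rate on top 2: 0.5392. amphipods: 0.89 > 0.5392 → include.
Rate on top 3: 0.7638. snails: 0.414 < 0.7638 → exclude; stop.
Optimal diet: mud crabs, isopods, amphipods — 3 of 4 types.

3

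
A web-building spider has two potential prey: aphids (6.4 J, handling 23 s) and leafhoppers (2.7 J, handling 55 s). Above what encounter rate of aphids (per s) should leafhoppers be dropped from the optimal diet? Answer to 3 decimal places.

0.009 per s

The zero-one rule: include leafhoppers iff E₂/h₂ > λE₁/(1+λh₁). Equality gives the switch point.
λE₁h₂ = E₂ + λE₂h₁ ⇒ λ = E₂/(E₁h₂ − E₂h₁) = 2.7/(352 − 62.1) = 0.009314 per s.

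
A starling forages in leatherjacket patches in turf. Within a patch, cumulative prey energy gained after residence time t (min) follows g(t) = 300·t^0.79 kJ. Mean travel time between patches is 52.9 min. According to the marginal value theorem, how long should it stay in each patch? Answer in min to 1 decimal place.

Maximise g(t)/(T+t): set derivative to zero → g'(t)(T+t) = g(t).
g'(t) = 0.79·300·t^-0.21. Setting 0.79·300·t^-0.21 = 300·t^0.79/(52.9+t) gives 0.79(52.9+t) = t, so 0.21·t = 0.79×52.9.
t* = 0.79×52.9/0.21 = 199 min.

199.0 min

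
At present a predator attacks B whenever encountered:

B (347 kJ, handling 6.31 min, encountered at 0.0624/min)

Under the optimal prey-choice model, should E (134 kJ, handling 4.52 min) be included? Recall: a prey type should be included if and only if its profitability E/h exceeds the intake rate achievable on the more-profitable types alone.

Intake rate on the current diet: R = (0.0624×347) / (1 + 0.0624×6.31) = 21.65/1.394 = 15.54 kJ/min.
E: E/h = 134/4.52 = 29.65 kJ/min.
Since 29.65 > R, including E increases the long-run rate.

Yes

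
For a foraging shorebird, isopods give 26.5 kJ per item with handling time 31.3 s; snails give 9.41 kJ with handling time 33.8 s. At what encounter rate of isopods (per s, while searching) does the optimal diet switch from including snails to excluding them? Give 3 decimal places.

The zero-one rule: include snails iff E₂/h₂ > λE₁/(1+λh₁). Equality gives the switch point.
λE₁h₂ = E₂ + λE₂h₁ ⇒ λ = E₂/(E₁h₂ − E₂h₁) = 9.41/(895.7 − 294.5) = 0.01565 per s.

0.016 per s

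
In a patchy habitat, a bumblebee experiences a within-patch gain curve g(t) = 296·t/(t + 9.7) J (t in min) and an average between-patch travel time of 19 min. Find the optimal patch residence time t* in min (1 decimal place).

By the marginal value theorem, leave when the instantaneous gain rate g'(t) equals the habitat-wide average g(t)/(T + t).
g'(t) = 296·9.7/(t + 9.7)². Setting 296·9.7/(t+9.7)² = 296t/[(t+9.7)(19+t)] gives 9.7(19+t) = t(t+9.7), so t² = 9.7×19 = 184.3.
t* = √184.3 = 13.58 min.

13.6 min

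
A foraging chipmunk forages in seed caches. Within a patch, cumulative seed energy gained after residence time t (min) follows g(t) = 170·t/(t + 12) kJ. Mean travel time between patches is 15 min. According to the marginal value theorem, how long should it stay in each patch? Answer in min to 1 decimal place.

By the marginal value theorem, leave when the instantaneous gain rate g'(t) equals the habitat-wide average g(t)/(T + t).
g'(t) = 170·12/(t + 12)². Setting 170·12/(t+12)² = 170t/[(t+12)(15+t)] gives 12(15+t) = t(t+12), so t² = 12×15 = 180.
t* = √180 = 13.42 min.

13.4 min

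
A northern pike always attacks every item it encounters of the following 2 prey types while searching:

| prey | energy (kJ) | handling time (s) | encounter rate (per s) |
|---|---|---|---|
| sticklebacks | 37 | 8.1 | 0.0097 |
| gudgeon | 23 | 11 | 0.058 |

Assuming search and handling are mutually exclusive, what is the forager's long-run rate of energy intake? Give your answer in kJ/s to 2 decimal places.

Energy encountered per unit search time: 0.0097×37 + 0.058×23 = 1.693 kJ/s.
Handling time per unit search time: 0.0097×8.1 + 0.058×11 = 0.7166.
Rate = 1.693/(1 + 0.7166) = 0.9862 kJ/s.

0.99 kJ/s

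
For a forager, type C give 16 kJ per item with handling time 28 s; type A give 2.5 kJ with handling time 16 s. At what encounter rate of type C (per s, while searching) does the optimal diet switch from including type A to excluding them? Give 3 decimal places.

0.013 per s

Drop type A once their profitability E₂/h₂ falls below the rate achievable on type C alone: E₂/h₂ = λE₁/(1 + λh₁).
Solve for λ: λE₁h₂ = E₂(1 + λh₁) → λ(E₁h₂ − E₂h₁) = E₂ → λ = E₂/(E₁h₂ − E₂h₁).
λ = 2.5/(16×16 − 2.5×28) = 2.5/186 = 0.01344 per s.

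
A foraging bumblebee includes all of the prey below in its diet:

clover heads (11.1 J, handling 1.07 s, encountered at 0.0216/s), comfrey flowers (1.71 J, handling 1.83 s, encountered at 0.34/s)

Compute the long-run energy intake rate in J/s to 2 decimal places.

R = (0.0216×11.1 + 0.34×1.71) / (1 + 0.0216×1.07 + 0.34×1.83) = 0.8212/1.645 = 0.4991 J/s.

0.50 J/s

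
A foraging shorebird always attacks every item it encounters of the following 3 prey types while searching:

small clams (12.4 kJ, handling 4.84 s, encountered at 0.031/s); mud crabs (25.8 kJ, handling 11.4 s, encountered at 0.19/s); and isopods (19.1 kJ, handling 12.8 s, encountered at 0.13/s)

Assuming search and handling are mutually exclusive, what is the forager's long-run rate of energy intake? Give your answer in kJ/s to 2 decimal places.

R = Σλ_iE_i / (1 + Σλ_ih_i)
Numerator: 0.031×12.4 + 0.19×25.8 + 0.13×19.1 = 7.769
Denominator: 1 + 0.031×4.84 + 0.19×11.4 + 0.13×12.8 = 4.98
R = 7.769/4.98 = 1.56 kJ/s

1.56 kJ/s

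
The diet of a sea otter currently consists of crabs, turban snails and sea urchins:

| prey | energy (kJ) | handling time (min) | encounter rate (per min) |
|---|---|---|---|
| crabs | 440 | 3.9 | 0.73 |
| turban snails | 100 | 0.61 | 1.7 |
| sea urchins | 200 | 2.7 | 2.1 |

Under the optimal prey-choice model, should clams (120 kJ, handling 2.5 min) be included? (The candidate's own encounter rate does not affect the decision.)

No

Current rate: (0.73×440 + 1.7×100 + 2.1×200)/(1 + 0.73×3.9 + 1.7×0.61 + 2.1×2.7) = 86.34 kJ/min.
Profitability of clams: 120/2.5 = 48 kJ/min.
Since 48 < R, time spent handling clams is better spent searching.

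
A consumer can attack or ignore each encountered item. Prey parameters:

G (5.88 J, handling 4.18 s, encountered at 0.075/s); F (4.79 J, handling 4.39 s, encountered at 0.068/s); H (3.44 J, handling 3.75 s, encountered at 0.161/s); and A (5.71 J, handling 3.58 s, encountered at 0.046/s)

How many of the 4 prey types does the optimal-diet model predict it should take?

4

Profitabilities (E/h, J/s): A 1.59, G 1.41, F 1.09, H 0.917. Add prey in this order while the next type's profitability exceeds the intake rate on those already taken.
Rate on top 1: 0.2255. G: 1.41 > 0.2255 → include.
Rate on top 2: 0.476. F: 1.09 > 0.476 → include.
Rate on top 3: 0.5794. H: 0.917 > 0.5794 → include.
Optimal diet: A, G, F, H — 4 of 4 types.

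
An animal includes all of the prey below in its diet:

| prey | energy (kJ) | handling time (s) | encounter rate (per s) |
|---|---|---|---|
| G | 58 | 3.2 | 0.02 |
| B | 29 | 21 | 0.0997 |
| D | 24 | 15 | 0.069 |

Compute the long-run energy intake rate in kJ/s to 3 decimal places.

Energy encountered per unit search time: 0.02×58 + 0.0997×29 + 0.069×24 = 5.707 kJ/s.
Handling time per unit search time: 0.02×3.2 + 0.0997×21 + 0.069×15 = 3.193.
Rate = 5.707/(1 + 3.193) = 1.361 kJ/s.

1.361 kJ/s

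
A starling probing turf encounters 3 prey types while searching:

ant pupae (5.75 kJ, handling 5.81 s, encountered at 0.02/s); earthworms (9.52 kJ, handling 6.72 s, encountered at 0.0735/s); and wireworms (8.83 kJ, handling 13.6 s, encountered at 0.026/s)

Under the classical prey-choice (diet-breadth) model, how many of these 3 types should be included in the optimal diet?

3

Rank by E/h (kJ/s): earthworms 1.42, ant pupae 0.99, wireworms 0.649. Include each in turn until the next type's E/h falls below the running intake rate.
Rate on top 1: 0.4684. ant pupae: 0.99 > 0.4684 → include.
Rate on top 2: 0.506. wireworms: 0.649 > 0.506 → include.
Optimal diet: earthworms, ant pupae, wireworms — 3 of 3 types.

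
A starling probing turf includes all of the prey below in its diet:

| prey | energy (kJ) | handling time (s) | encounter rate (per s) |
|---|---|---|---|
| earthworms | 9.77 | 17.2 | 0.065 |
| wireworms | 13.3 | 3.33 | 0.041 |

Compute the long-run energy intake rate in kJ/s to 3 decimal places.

R = Σλ_iE_i / (1 + Σλ_ih_i)
Numerator: 0.065×9.77 + 0.041×13.3 = 1.18
Denominator: 1 + 0.065×17.2 + 0.041×3.33 = 2.255
R = 1.18/2.255 = 0.5235 kJ/s

0.524 kJ/s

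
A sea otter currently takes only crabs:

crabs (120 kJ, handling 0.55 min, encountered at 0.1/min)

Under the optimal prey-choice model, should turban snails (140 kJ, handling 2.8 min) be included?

Yes

Current rate: (0.1×120)/(1 + 0.1×0.55) = 11.37 kJ/min.
turban snails: E/h = 140/2.8 = 50 kJ/min.
50 > 11.37, so adding turban snails raises the average — include it.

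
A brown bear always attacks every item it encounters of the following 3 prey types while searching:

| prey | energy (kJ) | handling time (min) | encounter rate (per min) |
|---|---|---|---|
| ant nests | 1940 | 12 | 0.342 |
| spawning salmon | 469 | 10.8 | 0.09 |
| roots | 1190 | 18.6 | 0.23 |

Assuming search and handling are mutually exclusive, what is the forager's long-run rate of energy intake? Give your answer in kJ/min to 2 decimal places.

R = (0.342×1940 + 0.09×469 + 0.23×1190) / (1 + 0.342×12 + 0.09×10.8 + 0.23×18.6) = 979.4/10.35 = 94.59 kJ/min.

94.59 kJ/min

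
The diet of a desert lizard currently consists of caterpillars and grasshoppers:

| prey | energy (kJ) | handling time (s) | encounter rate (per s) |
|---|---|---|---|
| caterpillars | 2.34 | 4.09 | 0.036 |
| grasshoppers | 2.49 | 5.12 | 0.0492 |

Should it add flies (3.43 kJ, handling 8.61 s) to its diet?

Intake rate on the current diet: R = (0.036×2.34 + 0.0492×2.49) / (1 + 0.036×4.09 + 0.0492×5.12) = 0.2067/1.399 = 0.1478 kJ/s.
Profitability of flies: 3.43/8.61 = 0.3984 kJ/s.
Since 0.3984 > R, including flies increases the long-run rate.

Yes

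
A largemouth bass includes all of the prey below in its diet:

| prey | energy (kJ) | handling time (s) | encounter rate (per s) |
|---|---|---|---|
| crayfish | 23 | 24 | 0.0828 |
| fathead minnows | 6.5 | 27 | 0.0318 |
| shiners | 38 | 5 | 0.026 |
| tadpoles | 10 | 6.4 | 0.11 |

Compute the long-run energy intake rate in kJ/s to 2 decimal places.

0.90 kJ/s

R = (0.0828×23 + 0.0318×6.5 + 0.026×38 + 0.11×10) / (1 + 0.0828×24 + 0.0318×27 + 0.026×5 + 0.11×6.4) = 4.199/4.68 = 0.8973 kJ/s.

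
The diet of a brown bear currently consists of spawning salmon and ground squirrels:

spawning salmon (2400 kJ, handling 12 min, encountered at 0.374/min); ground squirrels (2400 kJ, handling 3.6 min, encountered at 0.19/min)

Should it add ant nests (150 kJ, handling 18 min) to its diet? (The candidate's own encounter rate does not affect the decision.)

On spawning salmon and ground squirrels alone, R = ΣλE/(1+Σλh) = 1354/6.172 = 219.3 kJ/min.
ant nests: E/h = 150/18 = 8.333 kJ/min.
Since 8.333 < R, time spent handling ant nests is better spent searching.

No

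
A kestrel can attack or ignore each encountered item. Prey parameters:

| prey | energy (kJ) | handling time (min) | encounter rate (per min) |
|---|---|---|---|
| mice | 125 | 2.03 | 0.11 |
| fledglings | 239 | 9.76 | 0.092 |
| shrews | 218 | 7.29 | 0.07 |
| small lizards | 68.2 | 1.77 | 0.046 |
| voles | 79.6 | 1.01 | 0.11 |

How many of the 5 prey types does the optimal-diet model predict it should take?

Profitabilities (E/h, kJ/min): voles 78.8, mice 61.6, small lizards 38.5, shrews 29.9, fledglings 24.5. Add prey in this order while the next type's profitability exceeds the intake rate on those already taken.
Rate on top 1: 7.88. mice: 61.6 > 7.88 → include.
Rate on top 2: 16.87. small lizards: 38.5 > 16.87 → include.
Rate on top 3: 18.11. shrews: 29.9 > 18.11 → include.
Rate on top 4: 21.24. fledglings: 24.5 > 21.24 → include.
Optimal diet: voles, mice, small lizards, shrews, fledglings — 5 of 5 types.

5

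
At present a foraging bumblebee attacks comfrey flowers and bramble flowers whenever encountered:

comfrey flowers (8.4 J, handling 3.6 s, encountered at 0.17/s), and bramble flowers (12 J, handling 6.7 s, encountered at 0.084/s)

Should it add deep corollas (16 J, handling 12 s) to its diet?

Yes

Current rate: (0.17×8.4 + 0.084×12)/(1 + 0.17×3.6 + 0.084×6.7) = 1.12 J/s.
Profitability of deep corollas: 16/12 = 1.333 J/s.
1.333 > 1.12, so adding deep corollas raises the average — include it.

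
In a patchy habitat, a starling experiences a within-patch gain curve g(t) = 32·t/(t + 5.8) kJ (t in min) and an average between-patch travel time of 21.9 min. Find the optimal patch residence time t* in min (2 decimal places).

11.27 min

Maximise g(t)/(T+t): set derivative to zero → g'(t)(T+t) = g(t).
g'(t) = 32·5.8/(t + 5.8)². Setting 32·5.8/(t+5.8)² = 32t/[(t+5.8)(21.9+t)] gives 5.8(21.9+t) = t(t+5.8), so t² = 5.8×21.9 = 127.
t* = √127 = 11.27 min.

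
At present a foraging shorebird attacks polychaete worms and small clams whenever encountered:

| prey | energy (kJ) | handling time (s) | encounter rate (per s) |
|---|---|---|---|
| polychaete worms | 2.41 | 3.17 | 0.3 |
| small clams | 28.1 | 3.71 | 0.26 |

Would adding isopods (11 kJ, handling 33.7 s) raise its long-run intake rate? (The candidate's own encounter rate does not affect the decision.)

On polychaete worms and small clams alone, R = ΣλE/(1+Σλh) = 8.029/2.916 = 2.754 kJ/s.
Profitability of isopods: 11/33.7 = 0.3264 kJ/s.
0.3264 < 2.754, so adding isopods would lower the average — exclude it.

No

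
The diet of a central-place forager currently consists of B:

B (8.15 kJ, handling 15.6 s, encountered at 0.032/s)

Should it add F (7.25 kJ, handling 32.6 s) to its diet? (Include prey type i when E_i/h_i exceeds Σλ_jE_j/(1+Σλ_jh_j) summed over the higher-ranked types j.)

Current rate: (0.032×8.15)/(1 + 0.032×15.6) = 0.174 kJ/s.
F: E/h = 7.25/32.6 = 0.2224 kJ/s.
0.2224 > 0.174, so adding F raises the average — include it.

Yes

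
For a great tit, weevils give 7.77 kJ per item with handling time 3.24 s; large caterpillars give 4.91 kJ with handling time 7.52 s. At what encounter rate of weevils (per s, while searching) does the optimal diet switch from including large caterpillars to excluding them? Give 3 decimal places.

Drop large caterpillars once their profitability E₂/h₂ falls below the rate achievable on weevils alone: E₂/h₂ = λE₁/(1 + λh₁).
Solve for λ: λE₁h₂ = E₂(1 + λh₁) → λ(E₁h₂ − E₂h₁) = E₂ → λ = E₂/(E₁h₂ − E₂h₁).
λ = 4.91/(7.77×7.52 − 4.91×3.24) = 4.91/42.52 = 0.1155 per s.

0.115 per s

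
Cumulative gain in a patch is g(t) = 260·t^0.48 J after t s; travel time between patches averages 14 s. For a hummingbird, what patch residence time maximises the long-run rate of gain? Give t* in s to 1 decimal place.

Optimal t* satisfies g'(t*) = g(t*)/(T + t*).
g'(t) = 0.48·260·t^-0.52. Setting 0.48·260·t^-0.52 = 260·t^0.48/(14+t) gives 0.48(14+t) = t, so 0.52·t = 0.48×14.
t* = 0.48×14/0.52 = 12.92 s.

12.9 s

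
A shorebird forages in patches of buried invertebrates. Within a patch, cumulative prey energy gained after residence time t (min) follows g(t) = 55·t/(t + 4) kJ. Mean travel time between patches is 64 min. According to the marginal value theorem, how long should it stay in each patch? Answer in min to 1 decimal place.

16.0 min

By the marginal value theorem, leave when the instantaneous gain rate g'(t) equals the habitat-wide average g(t)/(T + t).
g'(t) = 55·4/(t + 4)². Setting 55·4/(t+4)² = 55t/[(t+4)(64+t)] gives 4(64+t) = t(t+4), so t² = 4×64 = 256.
t* = √256 = 16 min.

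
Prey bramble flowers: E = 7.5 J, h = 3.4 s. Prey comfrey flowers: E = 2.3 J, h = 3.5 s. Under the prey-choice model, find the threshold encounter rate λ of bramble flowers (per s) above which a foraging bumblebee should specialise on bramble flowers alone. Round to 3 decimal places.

The zero-one rule: include comfrey flowers iff E₂/h₂ > λE₁/(1+λh₁). Equality gives the switch point.
λE₁h₂ = E₂ + λE₂h₁ ⇒ λ = E₂/(E₁h₂ − E₂h₁) = 2.3/(26.25 − 7.82) = 0.1248 per s.

0.125 per s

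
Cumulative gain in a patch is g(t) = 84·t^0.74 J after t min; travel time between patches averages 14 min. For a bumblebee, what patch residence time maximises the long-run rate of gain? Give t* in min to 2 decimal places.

By the marginal value theorem, leave when the instantaneous gain rate g'(t) equals the habitat-wide average g(t)/(T + t).
g'(t) = 0.74·84·t^-0.26. Setting 0.74·84·t^-0.26 = 84·t^0.74/(14+t) gives 0.74(14+t) = t, so 0.26·t = 0.74×14.
t* = 0.74×14/0.26 = 39.85 min.

39.85 min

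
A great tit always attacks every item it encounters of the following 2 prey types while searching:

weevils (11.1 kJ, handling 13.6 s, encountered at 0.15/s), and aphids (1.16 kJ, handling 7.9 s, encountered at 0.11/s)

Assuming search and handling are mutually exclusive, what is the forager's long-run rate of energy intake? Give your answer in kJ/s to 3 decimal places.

0.459 kJ/s

Energy encountered per unit search time: 0.15×11.1 + 0.11×1.16 = 1.793 kJ/s.
Handling time per unit search time: 0.15×13.6 + 0.11×7.9 = 2.909.
Rate = 1.793/(1 + 2.909) = 0.4586 kJ/s.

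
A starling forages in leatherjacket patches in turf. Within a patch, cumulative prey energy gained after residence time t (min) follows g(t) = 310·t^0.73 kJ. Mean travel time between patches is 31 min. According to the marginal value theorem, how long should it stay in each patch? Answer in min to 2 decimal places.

Optimal t* satisfies g'(t*) = g(t*)/(T + t*).
g'(t) = 0.73·310·t^-0.27. Setting 0.73·310·t^-0.27 = 310·t^0.73/(31+t) gives 0.73(31+t) = t, so 0.27·t = 0.73×31.
t* = 0.73×31/0.27 = 83.81 min.

83.81 min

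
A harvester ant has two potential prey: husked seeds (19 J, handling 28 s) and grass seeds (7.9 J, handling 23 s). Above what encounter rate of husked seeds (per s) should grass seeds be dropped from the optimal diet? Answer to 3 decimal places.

Drop grass seeds once their profitability E₂/h₂ falls below the rate achievable on husked seeds alone: E₂/h₂ = λE₁/(1 + λh₁).
Solve for λ: λE₁h₂ = E₂(1 + λh₁) → λ(E₁h₂ − E₂h₁) = E₂ → λ = E₂/(E₁h₂ − E₂h₁).
λ = 7.9/(19×23 − 7.9×28) = 7.9/215.8 = 0.03661 per s.

0.037 per s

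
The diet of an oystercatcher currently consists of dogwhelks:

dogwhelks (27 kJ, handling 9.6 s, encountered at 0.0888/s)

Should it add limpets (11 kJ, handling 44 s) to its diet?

Current rate: (0.0888×27)/(1 + 0.0888×9.6) = 1.294 kJ/s.
limpets: E/h = 11/44 = 0.25 kJ/s.
0.25 < 1.294, so adding limpets would lower the average — exclude it.

No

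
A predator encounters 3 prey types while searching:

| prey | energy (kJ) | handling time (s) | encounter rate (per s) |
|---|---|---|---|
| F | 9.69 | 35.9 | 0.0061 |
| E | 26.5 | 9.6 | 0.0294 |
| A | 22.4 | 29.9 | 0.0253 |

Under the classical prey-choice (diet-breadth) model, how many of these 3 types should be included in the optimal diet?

2

Rank by E/h (kJ/s): E 2.76, A 0.749, F 0.27. Include each in turn until the next type's E/h falls below the running intake rate.
Rate on top 1: 0.6076. A: 0.749 > 0.6076 → include.
Rate on top 2: 0.6601. F: 0.27 < 0.6601 → exclude; stop.
Optimal diet: E, A — 2 of 3 types.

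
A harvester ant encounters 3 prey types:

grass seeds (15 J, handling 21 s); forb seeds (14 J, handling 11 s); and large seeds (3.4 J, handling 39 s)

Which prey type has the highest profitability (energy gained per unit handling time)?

In descending order of E/h:
forb seeds: 14/11 = 1.27 J/s
grass seeds: 15/21 = 0.714 J/s
large seeds: 3.4/39 = 0.0872 J/s

forb seeds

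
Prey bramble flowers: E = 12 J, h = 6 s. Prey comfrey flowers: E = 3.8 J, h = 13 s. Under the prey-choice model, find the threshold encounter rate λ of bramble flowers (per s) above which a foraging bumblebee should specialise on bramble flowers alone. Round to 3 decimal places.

0.029 per s

At the threshold, the rate on bramble flowers alone equals the profitability of comfrey flowers: λ·12/(1 + λ·6) = 3.8/13 = 0.2923.
Rearranging, λ(12 − 0.2923×6) = 0.2923, so λ = 0.2923/10.25 = 0.02853 per s.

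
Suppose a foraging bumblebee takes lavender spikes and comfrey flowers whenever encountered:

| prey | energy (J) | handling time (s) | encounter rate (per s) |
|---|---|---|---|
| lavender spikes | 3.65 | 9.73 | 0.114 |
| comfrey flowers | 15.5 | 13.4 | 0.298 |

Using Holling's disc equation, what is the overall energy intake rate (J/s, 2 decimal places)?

R = Σλ_iE_i / (1 + Σλ_ih_i)
Numerator: 0.114×3.65 + 0.298×15.5 = 5.035
Denominator: 1 + 0.114×9.73 + 0.298×13.4 = 6.102
R = 5.035/6.102 = 0.8251 J/s

0.83 J/s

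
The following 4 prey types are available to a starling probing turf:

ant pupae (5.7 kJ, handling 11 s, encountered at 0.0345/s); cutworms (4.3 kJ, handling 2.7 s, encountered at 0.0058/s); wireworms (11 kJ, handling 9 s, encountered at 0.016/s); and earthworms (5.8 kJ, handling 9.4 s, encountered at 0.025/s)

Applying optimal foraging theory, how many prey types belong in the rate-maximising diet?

E/h in descending order: cutworms 1.59, wireworms 1.22, earthworms 0.617, ant pupae 0.518 kJ/s. The optimal diet is the largest prefix of this list for which every included type satisfies E_i/h_i > R on the types above it.
Rate on top 1: 0.02456. wireworms: 1.22 > 0.02456 → include.
Rate on top 2: 0.1733. earthworms: 0.617 > 0.1733 → include.
Rate on top 3: 0.248. ant pupae: 0.518 > 0.248 → include.
Optimal diet: cutworms, wireworms, earthworms, ant pupae — 4 of 4 types.

4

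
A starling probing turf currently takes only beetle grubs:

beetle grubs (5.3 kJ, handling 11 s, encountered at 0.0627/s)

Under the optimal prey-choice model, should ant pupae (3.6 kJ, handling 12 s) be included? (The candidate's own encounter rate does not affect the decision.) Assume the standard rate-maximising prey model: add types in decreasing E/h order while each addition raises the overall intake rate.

Current rate: (0.0627×5.3)/(1 + 0.0627×11) = 0.1967 kJ/s.
ant pupae: E/h = 3.6/12 = 0.3 kJ/s.
0.3 > 0.1967, so adding ant pupae raises the average — include it.

Yes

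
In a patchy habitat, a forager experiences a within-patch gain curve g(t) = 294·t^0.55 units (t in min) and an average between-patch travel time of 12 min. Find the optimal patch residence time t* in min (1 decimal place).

14.7 min

By the marginal value theorem, leave when the instantaneous gain rate g'(t) equals the habitat-wide average g(t)/(T + t).
g'(t) = 0.55·294·t^-0.45. Setting 0.55·294·t^-0.45 = 294·t^0.55/(12+t) gives 0.55(12+t) = t, so 0.45·t = 0.55×12.
t* = 0.55×12/0.45 = 14.67 min.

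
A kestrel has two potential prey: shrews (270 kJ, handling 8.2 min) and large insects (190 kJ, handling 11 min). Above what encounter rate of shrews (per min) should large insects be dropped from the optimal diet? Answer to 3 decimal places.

At the threshold, the rate on shrews alone equals the profitability of large insects: λ·270/(1 + λ·8.2) = 190/11 = 17.27.
Rearranging, λ(270 − 17.27×8.2) = 17.27, so λ = 17.27/128.4 = 0.1346 per min.

0.135 per min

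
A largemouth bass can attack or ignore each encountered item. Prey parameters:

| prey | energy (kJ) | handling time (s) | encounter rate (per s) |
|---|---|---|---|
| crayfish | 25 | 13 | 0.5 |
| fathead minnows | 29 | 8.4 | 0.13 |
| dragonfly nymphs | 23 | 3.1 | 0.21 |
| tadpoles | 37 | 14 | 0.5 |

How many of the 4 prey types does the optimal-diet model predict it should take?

2

E/h in descending order: dragonfly nymphs 7.42, fathead minnows 3.45, tadpoles 2.64, crayfish 1.92 kJ/s. The optimal diet is the largest prefix of this list for which every included type satisfies E_i/h_i > R on the types above it.
Rate on top 1: 2.925. fathead minnows: 3.45 > 2.925 → include.
Rate on top 2: 3.135. tadpoles: 2.64 < 3.135 → exclude; stop.
Optimal diet: dragonfly nymphs, fathead minnows — 2 of 4 types.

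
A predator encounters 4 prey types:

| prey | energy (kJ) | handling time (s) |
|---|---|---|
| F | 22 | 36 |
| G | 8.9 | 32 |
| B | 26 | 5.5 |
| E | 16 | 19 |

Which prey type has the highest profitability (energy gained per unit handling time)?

B

Profitability E/h (kJ/s): F = 22/36 = 0.611, G = 8.9/32 = 0.278, B = 26/5.5 = 4.73, E = 16/19 = 0.842.
Ranked: B > E > F > G.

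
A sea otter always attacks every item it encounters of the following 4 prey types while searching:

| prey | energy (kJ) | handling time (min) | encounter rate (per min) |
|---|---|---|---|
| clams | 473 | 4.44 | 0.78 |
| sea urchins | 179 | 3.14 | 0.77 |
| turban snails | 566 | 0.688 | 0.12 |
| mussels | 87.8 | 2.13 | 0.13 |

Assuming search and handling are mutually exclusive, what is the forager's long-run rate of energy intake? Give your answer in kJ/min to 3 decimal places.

80.948 kJ/min

R = Σλ_iE_i / (1 + Σλ_ih_i)
Numerator: 0.78×473 + 0.77×179 + 0.12×566 + 0.13×87.8 = 586.1
Denominator: 1 + 0.78×4.44 + 0.77×3.14 + 0.12×0.688 + 0.13×2.13 = 7.24
R = 586.1/7.24 = 80.95 kJ/min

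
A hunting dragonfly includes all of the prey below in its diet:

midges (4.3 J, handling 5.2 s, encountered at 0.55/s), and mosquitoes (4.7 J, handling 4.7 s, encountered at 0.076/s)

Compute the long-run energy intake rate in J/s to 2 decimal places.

0.65 J/s

R = Σλ_iE_i / (1 + Σλ_ih_i)
Numerator: 0.55×4.3 + 0.076×4.7 = 2.722
Denominator: 1 + 0.55×5.2 + 0.076×4.7 = 4.217
R = 2.722/4.217 = 0.6455 J/s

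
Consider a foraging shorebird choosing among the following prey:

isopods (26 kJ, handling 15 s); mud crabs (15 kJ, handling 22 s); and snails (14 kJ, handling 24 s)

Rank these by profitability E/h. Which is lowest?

snails

In descending order of E/h:
isopods: 26/15 = 1.73 kJ/s
mud crabs: 15/22 = 0.682 kJ/s
snails: 14/24 = 0.583 kJ/s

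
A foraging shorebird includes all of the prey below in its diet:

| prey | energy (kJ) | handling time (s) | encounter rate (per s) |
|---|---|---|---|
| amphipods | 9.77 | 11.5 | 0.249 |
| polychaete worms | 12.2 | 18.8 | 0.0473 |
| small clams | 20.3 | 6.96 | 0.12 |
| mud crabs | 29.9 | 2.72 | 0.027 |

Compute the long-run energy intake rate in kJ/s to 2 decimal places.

1.10 kJ/s

Energy encountered per unit search time: 0.249×9.77 + 0.0473×12.2 + 0.12×20.3 + 0.027×29.9 = 6.253 kJ/s.
Handling time per unit search time: 0.249×11.5 + 0.0473×18.8 + 0.12×6.96 + 0.027×2.72 = 4.661.
Rate = 6.253/(1 + 4.661) = 1.105 kJ/s.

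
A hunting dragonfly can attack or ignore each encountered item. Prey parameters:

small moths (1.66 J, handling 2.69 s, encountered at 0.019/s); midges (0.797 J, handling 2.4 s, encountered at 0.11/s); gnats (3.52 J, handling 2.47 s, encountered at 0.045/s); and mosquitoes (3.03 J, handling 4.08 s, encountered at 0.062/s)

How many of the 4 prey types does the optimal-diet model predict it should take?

4

E/h in descending order: gnats 1.43, mosquitoes 0.743, small moths 0.617, midges 0.332 J/s. The optimal diet is the largest prefix of this list for which every included type satisfies E_i/h_i > R on the types above it.
Rate on top 1: 0.1426. mosquitoes: 0.743 > 0.1426 → include.
Rate on top 2: 0.2538. small moths: 0.617 > 0.2538 → include.
Rate on top 3: 0.267. midges: 0.332 > 0.267 → include.
Optimal diet: gnats, mosquitoes, small moths, midges — 4 of 4 types.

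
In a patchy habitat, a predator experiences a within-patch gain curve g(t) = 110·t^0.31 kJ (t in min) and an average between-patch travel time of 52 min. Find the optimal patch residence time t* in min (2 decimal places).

23.36 min

By the marginal value theorem, leave when the instantaneous gain rate g'(t) equals the habitat-wide average g(t)/(T + t).
g'(t) = 0.31·110·t^-0.69. Setting 0.31·110·t^-0.69 = 110·t^0.31/(52+t) gives 0.31(52+t) = t, so 0.69·t = 0.31×52.
t* = 0.31×52/0.69 = 23.36 min.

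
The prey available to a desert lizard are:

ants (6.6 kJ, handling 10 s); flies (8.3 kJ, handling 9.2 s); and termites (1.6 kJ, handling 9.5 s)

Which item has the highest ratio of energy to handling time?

Profitability E/h (kJ/s): ants = 6.6/10 = 0.66, flies = 8.3/9.2 = 0.902, termites = 1.6/9.5 = 0.168.
Ranked: flies > ants > termites.

flies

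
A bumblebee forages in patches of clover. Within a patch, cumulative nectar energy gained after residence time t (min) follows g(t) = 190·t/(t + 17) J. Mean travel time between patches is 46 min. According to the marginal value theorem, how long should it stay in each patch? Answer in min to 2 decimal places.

By the marginal value theorem, leave when the instantaneous gain rate g'(t) equals the habitat-wide average g(t)/(T + t).
g'(t) = 190·17/(t + 17)². Setting 190·17/(t+17)² = 190t/[(t+17)(46+t)] gives 17(46+t) = t(t+17), so t² = 17×46 = 782.
t* = √782 = 27.96 min.

27.96 min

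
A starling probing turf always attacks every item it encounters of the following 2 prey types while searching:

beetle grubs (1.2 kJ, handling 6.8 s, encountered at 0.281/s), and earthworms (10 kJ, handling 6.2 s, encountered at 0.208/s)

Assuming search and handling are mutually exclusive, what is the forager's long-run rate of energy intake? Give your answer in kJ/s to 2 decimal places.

0.58 kJ/s

R = (0.281×1.2 + 0.208×10) / (1 + 0.281×6.8 + 0.208×6.2) = 2.417/4.2 = 0.5755 kJ/s.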